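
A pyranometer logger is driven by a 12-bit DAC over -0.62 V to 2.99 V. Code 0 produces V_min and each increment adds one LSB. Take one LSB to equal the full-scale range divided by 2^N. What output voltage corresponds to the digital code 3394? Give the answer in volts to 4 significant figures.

2.371 V

Full-scale range = 2.99 V − (-0.62 V) = 3.61 V. LSB = 3.61 V / 2^12.
V_out = V_min + code × LSB = -0.62 V + 3394 × 3.61 V / 4096
      = -0.62 + 2.99129 = 2.37129 V.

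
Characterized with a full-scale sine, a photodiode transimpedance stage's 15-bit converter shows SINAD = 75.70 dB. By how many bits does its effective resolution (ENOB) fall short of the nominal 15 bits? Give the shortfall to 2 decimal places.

2.72 bits

Effective bits = (75.70 − 1.76)/6.02 = 12.2824.
Shortfall = 15 − 12.2824 = 2.7176 bits.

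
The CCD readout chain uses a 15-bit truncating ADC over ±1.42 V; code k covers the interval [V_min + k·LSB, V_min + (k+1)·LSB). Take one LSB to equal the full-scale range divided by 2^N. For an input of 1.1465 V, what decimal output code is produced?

29612

Range = 1.42 − (-1.42) = 2.84 V. LSB = 2.84 V / 2^15 ≈ 86.67 µV.
(V_in − V_min) × 2^15/range = (1.1465 − (-1.42)) × 32768/2.84 = 29612.349.
Floor → code = 29612.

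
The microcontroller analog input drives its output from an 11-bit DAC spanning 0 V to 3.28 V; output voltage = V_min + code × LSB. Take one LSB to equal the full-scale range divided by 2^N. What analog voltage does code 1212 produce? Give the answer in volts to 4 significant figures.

Range is 3.28 V. LSB = 3.28 V / 2^11.
V_out = V_min + code × LSB = 0 V + 1212 × 3.28 V / 2048
      = 0 V + 1.94109 V = 1.94109 V.

1.941 V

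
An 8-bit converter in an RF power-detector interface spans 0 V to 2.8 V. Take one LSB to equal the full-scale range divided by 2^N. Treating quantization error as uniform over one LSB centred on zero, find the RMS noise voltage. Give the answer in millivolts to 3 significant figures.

Full-scale range = 2.8 V.
Step size = 2.8/256 V = 10.938 mV.
V_rms = LSB/√12 = 10.938 mV / √12 = 3.16 mV.

3.16 mV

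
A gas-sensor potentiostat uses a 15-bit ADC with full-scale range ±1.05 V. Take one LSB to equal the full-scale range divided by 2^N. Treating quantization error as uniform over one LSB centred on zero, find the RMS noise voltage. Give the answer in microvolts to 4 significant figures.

18.50 µV

Full-scale range = 1.05 V − (-1.05 V) = 2.1 V.
Step size = 2.1/32768 V = 64.0869 µV.
RMS of a uniform error over width LSB is LSB/√12 = 18.50 µV.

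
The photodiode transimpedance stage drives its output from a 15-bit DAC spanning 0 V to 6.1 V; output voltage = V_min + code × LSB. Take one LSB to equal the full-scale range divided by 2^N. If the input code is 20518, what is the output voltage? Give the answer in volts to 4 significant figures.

3.820 V

Full-scale range = 6.1 V. LSB = 6.1 V / 2^15.
V_out = 0 + 20518 × (6.1/32768) V
      = 0 V + 3.81957 V = 3.81957 V.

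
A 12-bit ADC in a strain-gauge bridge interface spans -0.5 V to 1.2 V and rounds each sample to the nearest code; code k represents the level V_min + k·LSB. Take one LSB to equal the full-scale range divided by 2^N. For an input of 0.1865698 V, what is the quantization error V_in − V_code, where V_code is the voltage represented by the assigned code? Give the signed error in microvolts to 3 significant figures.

Span: 1.2 V − (-0.5 V) = 1.7 V. LSB = 1.7 V / 2^12 ≈ 415.0 µV.
(0.1865698 − (-0.5)) / LSB = 0.6865698 × 4096/1.7 = 1654.2294. Nearest integer: k = 1654.
Reconstructed level: -0.5 + 1654 × 1.7/4096 V = 0.1864746094 V.
e = 0.1865698 − (0.1864746094) = +95.2 µV.

+95.2 µV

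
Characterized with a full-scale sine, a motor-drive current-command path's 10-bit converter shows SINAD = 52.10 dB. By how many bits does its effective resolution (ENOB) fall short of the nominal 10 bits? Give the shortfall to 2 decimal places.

N_eff = (52.10 − 1.76)/6.02 = 8.3621 bits.
Lost resolution: 10 − 8.3621 = 1.6379 bits.

1.64 bits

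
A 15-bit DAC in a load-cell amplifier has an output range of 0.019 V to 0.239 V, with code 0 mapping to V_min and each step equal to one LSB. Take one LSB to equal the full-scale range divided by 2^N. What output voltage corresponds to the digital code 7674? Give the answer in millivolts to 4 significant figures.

Full-scale range = 0.239 V − (0.019 V) = 0.22 V. LSB = 0.22 V / 2^15.
V_out = V_min + code × LSB = 0.019 V + 7674 × 0.22 V / 32768
      = 0.019 V + 0.0515222 V = 0.0705222 V.

70.52 mV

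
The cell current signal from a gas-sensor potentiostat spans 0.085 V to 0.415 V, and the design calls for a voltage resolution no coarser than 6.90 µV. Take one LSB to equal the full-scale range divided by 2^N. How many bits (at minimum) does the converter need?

16 bits

Range = 0.415 − (0.085) = 0.33 V.
Need 2^N ≥ 0.33 V / 6.90 µV = 47830 → N_min = 16.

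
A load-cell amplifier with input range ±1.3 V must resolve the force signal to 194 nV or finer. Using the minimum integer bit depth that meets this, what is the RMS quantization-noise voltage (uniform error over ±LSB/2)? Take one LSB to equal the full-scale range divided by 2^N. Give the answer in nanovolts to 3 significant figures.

The full-scale span is 1.3 − (-1.3) = 2.6 V.
2.6 V / 194 nV = 1.340e7. Since 2^23 = 8388608 and 2^24 = 16777216, N = 24.
Step size = 2.6/16777216 V = 154.97 nV.
σ_q = LSB/√12 = 154.97 nV/3.4641 = 44.7 nV.

44.7 nV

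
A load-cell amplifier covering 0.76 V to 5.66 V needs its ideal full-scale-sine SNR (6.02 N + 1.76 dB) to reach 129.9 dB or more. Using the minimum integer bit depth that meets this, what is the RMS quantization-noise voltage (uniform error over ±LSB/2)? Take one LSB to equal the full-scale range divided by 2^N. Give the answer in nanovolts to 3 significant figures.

Full-scale range = 5.66 V − (0.76 V) = 4.9 V.
Required N = ⌈(129.9 − 1.76)/6.02⌉ = ⌈21.286⌉ = 22.
Step size = 4.9/4194304 V = 1.1683 µV.
V_rms = LSB/√12 = 337 nV.

337 nV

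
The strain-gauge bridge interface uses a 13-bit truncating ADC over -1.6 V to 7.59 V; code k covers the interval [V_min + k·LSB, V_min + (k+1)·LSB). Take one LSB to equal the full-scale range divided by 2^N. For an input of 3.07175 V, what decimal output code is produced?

4164

Full-scale range = 7.59 V − (-1.6 V) = 9.19 V. LSB = 9.19 V / 2^13 ≈ 1.122 mV.
V_in − V_min = 3.07175 − (-1.6) = 4.67175 V.
Divide by LSB: 4.67175 × 8192/9.19 = 4164.4152.
Truncating gives code 4164.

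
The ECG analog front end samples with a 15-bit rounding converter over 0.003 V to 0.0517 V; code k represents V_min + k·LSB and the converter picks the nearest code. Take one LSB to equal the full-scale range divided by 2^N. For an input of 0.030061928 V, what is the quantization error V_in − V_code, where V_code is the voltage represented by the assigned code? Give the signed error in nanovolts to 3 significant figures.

Range = 0.0517 − (0.003) = 0.0487 V. LSB = 0.0487 V / 2^15 ≈ 1.486 µV.
Position in LSBs: (0.030061928 − (0.003)) × 32768/0.0487 = 18208.7322; rounding gives k = 18209.
V_code = 0.003 + (18209/32768) × 0.0487 = 0.030062326050 V.
Error = V_in − V_code = 0.030061928 − (0.030062326050) = −398 nV.

−398 nV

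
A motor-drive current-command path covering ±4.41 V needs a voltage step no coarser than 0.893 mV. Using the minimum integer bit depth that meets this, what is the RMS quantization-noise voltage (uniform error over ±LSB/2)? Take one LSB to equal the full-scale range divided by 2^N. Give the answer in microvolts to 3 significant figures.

155 µV

Full-scale range = 4.41 V − (-4.41 V) = 8.82 V.
Need 2^N ≥ 8.82 V / 0.893 mV = 9877 → N_min = 14.
LSB = 8.82 V ÷ 2^14 = 8.82/16384 V = 0.53833 mV.
σ_q = LSB/√12 = 0.53833 mV/3.4641 = 155 µV.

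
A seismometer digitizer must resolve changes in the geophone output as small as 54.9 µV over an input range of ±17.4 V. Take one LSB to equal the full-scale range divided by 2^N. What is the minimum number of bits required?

Full-scale range = 17.4 V − (-17.4 V) = 34.8 V.
Need 2^N ≥ 34.8 V / 54.9 µV = 633900 → N_min = 20.

20 bits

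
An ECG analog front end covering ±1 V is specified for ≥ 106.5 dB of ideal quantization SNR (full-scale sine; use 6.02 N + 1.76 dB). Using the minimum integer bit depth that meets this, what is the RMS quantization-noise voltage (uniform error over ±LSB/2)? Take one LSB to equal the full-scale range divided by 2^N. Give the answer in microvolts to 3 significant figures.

The full-scale span is 1 − (-1) = 2 V.
Solving 6.02 N ≥ 106.5 − 1.76: N ≥ 17.399. Round up → N = 18.
One LSB is 2 V / 262144 = 7.6294 µV.
V_rms = LSB/√12 = 2.20 µV.

2.20 µV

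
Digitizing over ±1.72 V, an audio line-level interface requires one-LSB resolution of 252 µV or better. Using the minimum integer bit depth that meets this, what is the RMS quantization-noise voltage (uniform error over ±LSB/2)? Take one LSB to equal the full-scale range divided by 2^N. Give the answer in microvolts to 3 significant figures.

60.6 µV

The full-scale span is 1.72 − (-1.72) = 3.44 V.
3.44 V / 252 µV = 13650. Since 2^13 = 8192 and 2^14 = 16384, N = 14.
LSB = 3.44 V / 2^14 = 209.96 µV.
V_rms = LSB/√12 = 60.6 µV.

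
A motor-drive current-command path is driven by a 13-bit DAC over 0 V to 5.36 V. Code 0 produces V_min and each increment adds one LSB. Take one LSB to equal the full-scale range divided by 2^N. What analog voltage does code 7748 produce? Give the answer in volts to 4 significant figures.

V_FS = 5.36 V. LSB = 5.36 V / 2^13.
V_out = 0 + 7748 × (5.36/8192) V
      = 0 + 5.06949 = 5.06949 V.

5.069 V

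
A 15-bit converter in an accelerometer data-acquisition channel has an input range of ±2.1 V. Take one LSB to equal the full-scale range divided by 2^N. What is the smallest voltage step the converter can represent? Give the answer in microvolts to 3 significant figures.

Range = 2.1 − (-2.1) = 4.2 V.
2^15 = 32768 levels.
Step size = 4.2/32768 V = 128 µV.

128 µV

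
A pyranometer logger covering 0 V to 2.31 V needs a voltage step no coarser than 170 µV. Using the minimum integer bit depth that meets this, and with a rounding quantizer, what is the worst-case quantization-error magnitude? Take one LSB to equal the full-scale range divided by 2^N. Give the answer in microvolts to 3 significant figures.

70.5 µV

Span = 2.31 V.
2.31 V / 170 µV = 13590. Since 2^13 = 8192 and 2^14 = 16384, N = 14.
LSB = 2.31 V ÷ 2^14 = 2.31/16384 V = 140.99 µV.
|e|_max = LSB/2 = 70.5 µV.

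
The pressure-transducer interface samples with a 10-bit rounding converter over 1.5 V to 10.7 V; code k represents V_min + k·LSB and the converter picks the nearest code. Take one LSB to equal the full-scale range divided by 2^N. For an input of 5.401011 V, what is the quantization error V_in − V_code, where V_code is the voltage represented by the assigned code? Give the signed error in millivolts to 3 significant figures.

Full-scale range = 10.7 V − (1.5 V) = 9.2 V. LSB = 9.2 V / 2^10 ≈ 8.984 mV.
(V_in − V_min)/LSB = (5.401011 − (1.5)) × 1024/9.2 = 434.1995 → nearest code k = 434.
V_code = V_min + k × range/2^10 = 1.5 + 434 × 9.2/1024 = 5.399218750 V.
e = 5.401011 − (5.399218750) = +1.79 mV.

+1.79 mV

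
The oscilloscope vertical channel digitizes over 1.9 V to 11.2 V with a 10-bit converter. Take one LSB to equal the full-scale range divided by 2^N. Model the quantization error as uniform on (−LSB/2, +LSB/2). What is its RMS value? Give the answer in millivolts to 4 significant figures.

2.622 mV

Full-scale range = 11.2 V − (1.9 V) = 9.3 V.
One LSB is 9.3 V / 1024 = 9.08203 mV.
V_rms = LSB/√12 = 9.08203 mV / √12 = 2.622 mV.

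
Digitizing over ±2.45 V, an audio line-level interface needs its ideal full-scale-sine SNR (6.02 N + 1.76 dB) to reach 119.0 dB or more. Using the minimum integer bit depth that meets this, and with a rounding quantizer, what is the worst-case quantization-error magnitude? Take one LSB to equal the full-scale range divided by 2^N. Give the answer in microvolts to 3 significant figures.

Full-scale range = 2.45 V − (-2.45 V) = 4.9 V.
6.02 N + 1.76 ≥ 119.0 gives N ≥ 19.475, so the minimum integer is 20.
One LSB is 4.9 V / 1048576 = 4.6730 µV.
Half an LSB is 2.34 µV.

2.34 µV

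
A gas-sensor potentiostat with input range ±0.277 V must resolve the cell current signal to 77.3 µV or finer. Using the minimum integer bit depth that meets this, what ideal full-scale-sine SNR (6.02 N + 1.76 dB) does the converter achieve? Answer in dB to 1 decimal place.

Range = 0.277 − (-0.277) = 0.554 V.
Need 2^N ≥ 0.554 V / 77.3 µV = 7167 → N_min = 13.
Ideal SNR at N = 13: 6.02·13 + 1.76 = 80.0 dB.

80.0 dB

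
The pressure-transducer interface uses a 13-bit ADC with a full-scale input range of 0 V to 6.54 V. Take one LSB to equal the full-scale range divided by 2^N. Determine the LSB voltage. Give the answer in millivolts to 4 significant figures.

Full-scale range = 6.54 V.
There are 2^13 = 8192 steps.
One LSB is 6.54 V / 8192 = 0.7983 mV.

0.7983 mV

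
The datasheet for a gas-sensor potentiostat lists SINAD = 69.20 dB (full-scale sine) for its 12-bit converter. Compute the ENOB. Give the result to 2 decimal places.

11.20 bits

(69.20 − 1.76) / 6.02 = 67.44/6.02 = 11.2027 effective bits.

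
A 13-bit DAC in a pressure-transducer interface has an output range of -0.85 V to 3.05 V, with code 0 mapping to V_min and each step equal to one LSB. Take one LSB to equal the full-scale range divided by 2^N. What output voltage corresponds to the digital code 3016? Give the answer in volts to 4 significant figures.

Range = 3.05 − (-0.85) = 3.9 V. LSB = 3.9 V / 2^13.
V_out = -0.85 + 3016 × (3.9/8192) V
      = -0.85 V + 1.43584 V = 0.585840 V.

0.5858 V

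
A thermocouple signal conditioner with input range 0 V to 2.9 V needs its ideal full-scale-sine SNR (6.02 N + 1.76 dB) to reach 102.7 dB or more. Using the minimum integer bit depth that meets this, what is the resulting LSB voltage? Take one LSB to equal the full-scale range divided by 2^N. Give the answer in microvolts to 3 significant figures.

Range is 2.9 V.
Solving 6.02 N ≥ 102.7 − 1.76: N ≥ 16.767. Round up → N = 17.
LSB = 2.9 V / 2^17 = 22.1 µV.

22.1 µV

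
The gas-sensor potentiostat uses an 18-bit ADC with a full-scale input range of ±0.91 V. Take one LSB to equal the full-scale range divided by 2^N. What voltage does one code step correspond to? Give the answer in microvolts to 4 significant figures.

6.943 µV

The full-scale span is 0.91 − (-0.91) = 1.82 V.
2^18 = 262144 levels.
LSB = 1.82 V ÷ 2^18 = 1.82/262144 V = 6.943 µV.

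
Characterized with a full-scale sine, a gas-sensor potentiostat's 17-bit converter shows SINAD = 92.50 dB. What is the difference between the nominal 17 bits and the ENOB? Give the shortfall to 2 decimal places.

ENOB = (SINAD − 1.76)/6.02 = (92.50 − 1.76)/6.02 = 15.0731 bits.
17 − 15.0731 = 1.93 bits below nominal.

1.93 bits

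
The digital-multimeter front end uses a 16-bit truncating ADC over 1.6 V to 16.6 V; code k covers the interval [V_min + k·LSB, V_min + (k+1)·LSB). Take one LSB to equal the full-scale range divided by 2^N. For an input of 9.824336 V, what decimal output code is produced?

35932

The full-scale span is 16.6 − (1.6) = 15 V. LSB = 15 V / 2^16 ≈ 228.9 µV.
(V_in − V_min) × 2^16/range = (9.824336 − (1.6)) × 65536/15 = 35932.672.
Floor → code = 35932.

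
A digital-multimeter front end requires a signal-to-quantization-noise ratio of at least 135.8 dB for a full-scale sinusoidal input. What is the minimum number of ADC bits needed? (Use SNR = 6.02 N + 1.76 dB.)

23 bits

6.02 N + 1.76 ≥ 135.8 gives N ≥ 22.266, so the minimum integer is 23.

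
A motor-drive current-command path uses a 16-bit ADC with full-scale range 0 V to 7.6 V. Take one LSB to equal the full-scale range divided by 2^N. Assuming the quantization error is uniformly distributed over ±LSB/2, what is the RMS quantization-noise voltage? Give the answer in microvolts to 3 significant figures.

33.5 µV

V_FS = 7.6 V.
Step size = 7.6/65536 V = 115.97 µV.
For a uniform distribution on [−LSB/2, +LSB/2], V_rms = LSB/√12 = 115.97 µV/3.4641 = 33.5 µV.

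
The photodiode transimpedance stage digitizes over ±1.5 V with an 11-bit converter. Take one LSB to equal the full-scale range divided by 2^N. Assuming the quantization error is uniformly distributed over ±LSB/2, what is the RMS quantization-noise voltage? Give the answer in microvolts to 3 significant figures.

423 µV

Full-scale range = 1.5 V − (-1.5 V) = 3 V.
LSB = 3 V ÷ 2^11 = 3/2048 V = 1.4648 mV.
RMS of a uniform error over width LSB is LSB/√12 = 423 µV.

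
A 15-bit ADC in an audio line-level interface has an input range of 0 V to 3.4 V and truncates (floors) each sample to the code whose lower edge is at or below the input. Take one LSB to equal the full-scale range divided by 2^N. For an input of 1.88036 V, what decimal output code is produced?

Full-scale range = 3.4 V. LSB = 3.4 V / 2^15 ≈ 103.8 µV.
V_in − V_min = 1.88036 − (0) = 1.88036 V.
Divide by LSB: 1.88036 × 32768/3.4 = 18122.2460.
Truncating gives code 18122.

18122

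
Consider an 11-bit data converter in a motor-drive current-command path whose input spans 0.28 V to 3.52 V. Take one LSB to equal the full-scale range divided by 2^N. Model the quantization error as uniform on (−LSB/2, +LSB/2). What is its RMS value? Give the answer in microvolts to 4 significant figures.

Span: 3.52 V − (0.28 V) = 3.24 V.
LSB = 3.24 V / 2^11 = 1.58203 mV.
For a uniform distribution on [−LSB/2, +LSB/2], V_rms = LSB/√12 = 1.58203 mV/3.4641 = 456.7 µV.

456.7 µV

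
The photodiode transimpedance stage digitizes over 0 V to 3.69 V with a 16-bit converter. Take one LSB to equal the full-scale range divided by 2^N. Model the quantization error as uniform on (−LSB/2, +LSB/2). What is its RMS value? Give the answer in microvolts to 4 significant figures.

16.25 µV

Range is 3.69 V.
LSB = 3.69 V ÷ 2^16 = 3.69/65536 V = 56.3049 µV.
V_rms = LSB/√12 = 56.3049 µV / √12 = 16.25 µV.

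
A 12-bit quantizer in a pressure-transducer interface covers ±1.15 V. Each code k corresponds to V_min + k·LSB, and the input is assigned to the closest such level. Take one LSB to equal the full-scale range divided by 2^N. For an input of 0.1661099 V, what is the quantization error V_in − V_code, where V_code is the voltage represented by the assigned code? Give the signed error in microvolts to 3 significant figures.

Full-scale range = 1.15 V − (-1.15 V) = 2.3 V. LSB = 2.3 V / 2^12 ≈ 0.5615 mV.
(V_in − V_min)/LSB = (0.1661099 − (-1.15)) × 4096/2.3 = 2343.8201 → nearest code k = 2344.
Reconstructed level: -1.15 + 2344 × 2.3/4096 V = 0.1662109375 V.
V_in − V_code = 0.1661099 − (0.1662109375) = −101 µV.

−101 µV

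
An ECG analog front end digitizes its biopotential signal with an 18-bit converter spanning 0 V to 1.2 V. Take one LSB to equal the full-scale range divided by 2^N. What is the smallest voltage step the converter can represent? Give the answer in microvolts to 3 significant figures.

V_FS = 1.2 V.
Number of codes = 2^18 = 262144.
Step size = 1.2/262144 V = 4.58 µV.

4.58 µV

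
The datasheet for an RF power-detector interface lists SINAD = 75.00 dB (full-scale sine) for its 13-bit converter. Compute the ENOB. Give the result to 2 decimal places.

12.17 bits

Inverting SNR = 6.02 N + 1.76: N_eff = (75.00 − 1.76)/6.02 = 12.1661.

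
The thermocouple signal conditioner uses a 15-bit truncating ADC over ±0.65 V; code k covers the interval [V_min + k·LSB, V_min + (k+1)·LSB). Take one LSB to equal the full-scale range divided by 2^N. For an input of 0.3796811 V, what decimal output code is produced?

25954

Full-scale range = 0.65 V − (-0.65 V) = 1.3 V. LSB = 1.3 V / 2^15 ≈ 39.67 µV.
V_in − V_min = 0.3796811 − (-0.65) = 1.0296811 V.
Divide by LSB: 1.0296811 × 32768/1.3 = 25954.3002.
Truncating gives code 25954.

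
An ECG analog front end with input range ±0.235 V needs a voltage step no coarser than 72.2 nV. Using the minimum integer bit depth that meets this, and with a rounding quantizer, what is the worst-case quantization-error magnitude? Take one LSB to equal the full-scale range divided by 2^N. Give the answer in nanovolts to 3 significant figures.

The full-scale span is 0.235 − (-0.235) = 0.47 V.
0.47 V / 72.2 nV = 6.510e6. Since 2^22 = 4194304 and 2^23 = 8388608, N = 23.
Step size = 0.47/8388608 V = 56.028 nV.
Max error for round-to-nearest is LSB/2 = 28.0 nV.

28.0 nV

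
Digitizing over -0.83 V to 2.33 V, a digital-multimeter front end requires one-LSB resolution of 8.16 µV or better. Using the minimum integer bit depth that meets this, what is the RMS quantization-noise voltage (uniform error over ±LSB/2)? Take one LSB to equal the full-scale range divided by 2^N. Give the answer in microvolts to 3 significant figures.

1.74 µV

Span: 2.33 V − (-0.83 V) = 3.16 V.
Levels needed ≥ 3.16/8.16 µV = 387300. 2^19 = 524288 suffices, so N_min = 19.
LSB = 3.16 V / 2^19 = 6.0272 µV.
σ_q = LSB/√12 = 6.0272 µV/3.4641 = 1.74 µV.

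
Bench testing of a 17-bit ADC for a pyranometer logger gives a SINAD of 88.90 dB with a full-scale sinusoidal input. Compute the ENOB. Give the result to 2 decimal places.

ENOB = (SINAD − 1.76) / 6.02 = (88.90 − 1.76) / 6.02 = 87.14 / 6.02 = 14.4751.

14.48 bits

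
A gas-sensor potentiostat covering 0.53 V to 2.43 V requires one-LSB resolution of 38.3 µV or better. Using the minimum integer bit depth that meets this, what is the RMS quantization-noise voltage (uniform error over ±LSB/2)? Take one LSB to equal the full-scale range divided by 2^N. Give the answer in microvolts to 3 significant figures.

The full-scale span is 2.43 − (0.53) = 1.9 V.
1.9 V / 38.3 µV = 49610. Since 2^15 = 32768 and 2^16 = 65536, N = 16.
LSB = 1.9 V / 2^16 = 28.992 µV.
RMS noise = LSB/√12 = 8.37 µV.

8.37 µV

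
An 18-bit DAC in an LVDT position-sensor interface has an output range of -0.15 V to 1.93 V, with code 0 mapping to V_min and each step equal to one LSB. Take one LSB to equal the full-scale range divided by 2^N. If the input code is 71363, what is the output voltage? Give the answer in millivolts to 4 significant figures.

416.2 mV

Range = 1.93 − (-0.15) = 2.08 V. LSB = 2.08 V / 2^18.
V_out = V_min + code × LSB = -0.15 V + 71363 × 2.08 V / 262144
      = -0.15 V + 0.566235 V = 0.416235 V.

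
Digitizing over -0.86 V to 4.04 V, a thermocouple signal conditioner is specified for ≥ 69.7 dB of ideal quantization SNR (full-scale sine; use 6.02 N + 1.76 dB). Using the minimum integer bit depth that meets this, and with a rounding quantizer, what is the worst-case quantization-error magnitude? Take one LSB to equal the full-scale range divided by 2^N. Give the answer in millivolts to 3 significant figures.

Full-scale range = 4.04 V − (-0.86 V) = 4.9 V.
Solving 6.02 N ≥ 69.7 − 1.76: N ≥ 11.286. Round up → N = 12.
LSB = 4.9 V / 2^12 = 1.1963 mV.
Max error for round-to-nearest is LSB/2 = 0.598 mV.

0.598 mV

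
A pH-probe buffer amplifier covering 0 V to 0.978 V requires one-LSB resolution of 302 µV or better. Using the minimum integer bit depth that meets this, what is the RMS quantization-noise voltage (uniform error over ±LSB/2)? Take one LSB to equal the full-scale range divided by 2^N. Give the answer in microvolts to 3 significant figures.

68.9 µV

Range is 0.978 V.
Levels needed ≥ 0.978/302 µV = 3238. 2^12 = 4096 suffices, so N_min = 12.
LSB = 0.978 V / 2^12 = 238.77 µV.
σ_q = LSB/√12 = 238.77 µV/3.4641 = 68.9 µV.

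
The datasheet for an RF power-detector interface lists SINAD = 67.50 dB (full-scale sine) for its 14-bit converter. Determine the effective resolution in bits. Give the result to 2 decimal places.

10.92 bits

ENOB = (SINAD − 1.76) / 6.02 = (67.50 − 1.76) / 6.02 = 65.74 / 6.02 = 10.9203.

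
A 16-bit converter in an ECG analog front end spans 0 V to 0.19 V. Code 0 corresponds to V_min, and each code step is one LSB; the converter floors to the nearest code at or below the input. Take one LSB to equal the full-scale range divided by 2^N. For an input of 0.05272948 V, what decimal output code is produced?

18187

V_FS = 0.19 V. LSB = 0.19 V / 2^16 ≈ 2.899 µV.
V_in − V_min = 0.05272948 − (0) = 0.05272948 V.
Divide by LSB: 0.05272948 × 65536/0.19 = 18187.7853.
Truncating gives code 18187.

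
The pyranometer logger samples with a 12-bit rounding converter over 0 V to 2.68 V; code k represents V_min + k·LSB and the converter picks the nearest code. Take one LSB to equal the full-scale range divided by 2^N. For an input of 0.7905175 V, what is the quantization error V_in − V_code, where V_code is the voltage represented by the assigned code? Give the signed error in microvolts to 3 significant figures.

+127 µV

Range is 2.68 V. LSB = 2.68 V / 2^12 ≈ 0.6543 mV.
(V_in − V_min)/LSB = (0.7905175 − (0)) × 4096/2.68 = 1208.1939 → nearest code k = 1208.
Reconstructed level: 0 + 1208 × 2.68/4096 V = 0.7903906250 V.
Error = V_in − V_code = 0.7905175 − (0.7903906250) = +127 µV.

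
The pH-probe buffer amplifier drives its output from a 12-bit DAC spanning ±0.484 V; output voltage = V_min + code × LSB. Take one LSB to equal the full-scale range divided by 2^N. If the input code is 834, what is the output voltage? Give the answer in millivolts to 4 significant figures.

-286.9 mV

Full-scale range = 0.484 V − (-0.484 V) = 0.968 V. LSB = 0.968 V / 2^12.
Output = V_min + (834/4096) × range = -0.484 + 0.203613 × 0.968 V
      = -0.484 V + 0.197098 V = -0.286902 V.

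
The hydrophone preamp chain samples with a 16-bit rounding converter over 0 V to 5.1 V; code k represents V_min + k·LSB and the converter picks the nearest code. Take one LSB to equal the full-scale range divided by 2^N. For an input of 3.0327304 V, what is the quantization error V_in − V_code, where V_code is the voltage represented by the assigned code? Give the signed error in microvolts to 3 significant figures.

+14.0 µV

Span = 5.1 V. LSB = 5.1 V / 2^16 ≈ 77.82 µV.
(3.0327304 − (0)) / LSB = 3.0327304 × 65536/5.1 = 38971.1803. Nearest integer: k = 38971.
V_code = V_min + k × range/2^16 = 0 + 38971 × 5.1/65536 = 3.0327163696 V.
Error = V_in − V_code = 3.0327304 − (3.0327163696) = +14.0 µV.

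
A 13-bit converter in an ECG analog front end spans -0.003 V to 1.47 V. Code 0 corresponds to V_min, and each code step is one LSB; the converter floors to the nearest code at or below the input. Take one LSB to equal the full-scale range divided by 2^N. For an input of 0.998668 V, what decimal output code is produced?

The full-scale span is 1.47 − (-0.003) = 1.473 V. LSB = 1.473 V / 2^13 ≈ 179.8 µV.
(V_in − V_min) × 2^13/range = (0.998668 − (-0.003)) × 8192/1.473 = 5570.716.
Floor → code = 5570.

5570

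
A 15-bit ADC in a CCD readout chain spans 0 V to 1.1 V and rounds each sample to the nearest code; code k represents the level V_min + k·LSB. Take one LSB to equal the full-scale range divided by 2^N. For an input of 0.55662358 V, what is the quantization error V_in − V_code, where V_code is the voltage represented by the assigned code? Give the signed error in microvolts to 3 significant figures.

+10.4 µV

Span = 1.1 V. LSB = 1.1 V / 2^15 ≈ 33.57 µV.
Position in LSBs: (0.55662358 − (0)) × 32768/1.1 = 16581.3104; rounding gives k = 16581.
V_code = V_min + k × range/2^15 = 0 + 16581 × 1.1/32768 = 0.55661315918 V.
V_in − V_code = 0.55662358 − (0.55661315918) = +10.4 µV.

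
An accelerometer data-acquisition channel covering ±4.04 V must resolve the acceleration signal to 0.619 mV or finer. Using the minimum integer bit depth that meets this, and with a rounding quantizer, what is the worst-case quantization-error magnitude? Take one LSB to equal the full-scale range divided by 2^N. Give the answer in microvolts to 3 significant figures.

247 µV

The full-scale span is 4.04 − (-4.04) = 8.08 V.
Required number of levels: 8.08/0.619 mV = 13053; smallest N with 2^N ≥ that is 14.
LSB = 8.08 V / 2^14 = 493.16 µV.
Max error for round-to-nearest is LSB/2 = 247 µV.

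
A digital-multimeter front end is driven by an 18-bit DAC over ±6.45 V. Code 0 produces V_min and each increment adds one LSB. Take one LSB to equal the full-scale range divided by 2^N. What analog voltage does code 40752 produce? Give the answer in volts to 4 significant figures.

-4.445 V

Full-scale range = 6.45 V − (-6.45 V) = 12.9 V. LSB = 12.9 V / 2^18.
Output = V_min + (40752/262144) × range = -6.45 + 0.155457 × 12.9 V
      = -6.45 V + 2.00539 V = -4.44461 V.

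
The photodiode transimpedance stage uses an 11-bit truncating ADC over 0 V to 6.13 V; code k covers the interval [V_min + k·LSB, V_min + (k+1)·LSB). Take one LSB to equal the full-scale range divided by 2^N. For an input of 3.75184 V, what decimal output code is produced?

1253

Full-scale range = 6.13 V. LSB = 6.13 V / 2^11 ≈ 2.993 mV.
code = ⌊(V_in − V_min)/LSB⌋ = ⌊(V_in − V_min) × 2^11 / range⌋
     = ⌊(3.75184 − (0)) × 2048 / 6.13⌋ = ⌊3.75184 × 2048/6.13⌋
     = ⌊1253.470⌋ = 1253.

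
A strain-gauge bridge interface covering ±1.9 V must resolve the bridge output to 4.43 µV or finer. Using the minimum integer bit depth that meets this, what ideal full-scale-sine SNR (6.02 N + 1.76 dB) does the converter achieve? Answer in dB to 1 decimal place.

122.2 dB

Full-scale range = 1.9 V − (-1.9 V) = 3.8 V.
3.8 V / 4.43 µV = 857800. Since 2^19 = 524288 and 2^20 = 1048576, N = 20.
6.02(20) + 1.76 = 122.16 dB.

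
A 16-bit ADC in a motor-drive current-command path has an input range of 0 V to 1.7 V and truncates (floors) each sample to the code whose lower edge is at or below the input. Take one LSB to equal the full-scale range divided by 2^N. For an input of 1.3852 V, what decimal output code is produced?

53400

Full-scale range = 1.7 V. LSB = 1.7 V / 2^16 ≈ 25.94 µV.
code = ⌊(V_in − V_min)/LSB⌋ = ⌊(V_in − V_min) × 2^16 / range⌋
     = ⌊(1.3852 − (0)) × 65536 / 1.7⌋ = ⌊1.3852 × 65536/1.7⌋
     = ⌊53400.275⌋ = 53400.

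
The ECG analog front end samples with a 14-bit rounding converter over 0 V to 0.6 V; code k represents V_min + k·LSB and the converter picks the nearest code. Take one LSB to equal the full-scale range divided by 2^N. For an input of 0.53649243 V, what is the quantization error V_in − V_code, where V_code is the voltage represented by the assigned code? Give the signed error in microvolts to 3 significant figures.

Span = 0.6 V. LSB = 0.6 V / 2^14 ≈ 36.62 µV.
(V_in − V_min)/LSB = (0.53649243 − (0)) × 16384/0.6 = 14649.8200 → nearest code k = 14650.
V_code = 0 + (14650/16384) × 0.6 = 0.53649902344 V.
e = 0.53649243 − (0.53649902344) = −6.59 µV.

−6.59 µV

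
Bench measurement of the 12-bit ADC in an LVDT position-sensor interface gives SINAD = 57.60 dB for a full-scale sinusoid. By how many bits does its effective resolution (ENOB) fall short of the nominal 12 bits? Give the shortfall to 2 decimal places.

N_eff = (57.60 − 1.76)/6.02 = 9.2757 bits.
Lost resolution: 12 − 9.2757 = 2.7243 bits.

2.72 bits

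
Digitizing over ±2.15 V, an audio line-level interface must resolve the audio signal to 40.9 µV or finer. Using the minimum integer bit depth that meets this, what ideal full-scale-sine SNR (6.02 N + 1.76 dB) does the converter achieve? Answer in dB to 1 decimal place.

The full-scale span is 2.15 − (-2.15) = 4.3 V.
4.3 V / 40.9 µV = 105100. Since 2^16 = 65536 and 2^17 = 131072, N = 17.
6.02(17) + 1.76 = 104.10 dB.

104.1 dB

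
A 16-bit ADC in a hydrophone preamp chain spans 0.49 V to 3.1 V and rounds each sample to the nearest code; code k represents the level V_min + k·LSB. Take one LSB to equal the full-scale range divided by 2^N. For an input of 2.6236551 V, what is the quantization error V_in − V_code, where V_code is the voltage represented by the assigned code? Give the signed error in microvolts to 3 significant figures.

The full-scale span is 3.1 − (0.49) = 2.61 V. LSB = 2.61 V / 2^16 ≈ 39.83 µV.
(2.6236551 − (0.49)) / LSB = 2.1336551 × 65536/2.61 = 53575.1803. Nearest integer: k = 53575.
V_code = V_min + k × range/2^16 = 0.49 + 53575 × 2.61/65536 = 2.6236479187 V.
Error = V_in − V_code = 2.6236551 − (2.6236479187) = +7.18 µV.

+7.18 µV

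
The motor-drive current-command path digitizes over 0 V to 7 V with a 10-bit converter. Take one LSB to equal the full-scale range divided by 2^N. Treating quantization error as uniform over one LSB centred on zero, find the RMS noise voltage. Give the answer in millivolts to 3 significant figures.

1.97 mV

Span = 7 V.
One LSB is 7 V / 1024 = 6.8359 mV.
σ_q = LSB/√12 = 6.8359 mV/3.4641 = 1.97 mV.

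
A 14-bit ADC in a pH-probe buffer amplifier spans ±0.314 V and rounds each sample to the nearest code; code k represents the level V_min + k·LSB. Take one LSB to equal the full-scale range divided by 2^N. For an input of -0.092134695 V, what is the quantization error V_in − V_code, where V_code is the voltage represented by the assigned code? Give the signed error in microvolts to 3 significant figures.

Span: 0.314 V − (-0.314 V) = 0.628 V. LSB = 0.628 V / 2^14 ≈ 38.33 µV.
(V_in − V_min)/LSB = (-0.092134695 − (-0.314)) × 16384/0.628 = 5788.2821 → nearest code k = 5788.
V_code = V_min + k × range/2^14 = -0.314 + 5788 × 0.628/16384 = -0.092145507813 V.
Error = V_in − V_code = -0.092134695 − (-0.092145507813) = +10.8 µV.

+10.8 µV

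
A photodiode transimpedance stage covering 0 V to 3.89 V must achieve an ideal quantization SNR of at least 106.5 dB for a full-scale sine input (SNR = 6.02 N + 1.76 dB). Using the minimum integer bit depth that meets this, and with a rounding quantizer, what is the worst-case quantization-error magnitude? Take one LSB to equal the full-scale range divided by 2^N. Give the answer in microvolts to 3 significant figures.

Full-scale range = 3.89 V.
Required N = ⌈(106.5 − 1.76)/6.02⌉ = ⌈17.399⌉ = 18.
LSB = 3.89 V ÷ 2^18 = 3.89/262144 V = 14.839 µV.
|e|_max = LSB/2 = 7.42 µV.

7.42 µV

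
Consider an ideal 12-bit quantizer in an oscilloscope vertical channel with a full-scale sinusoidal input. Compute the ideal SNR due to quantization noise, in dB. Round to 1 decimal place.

For an ideal N-bit converter with full-scale sine input, SNR = 6.02 N + 1.76 dB. SNR = 6.02 × 12 + 1.76 = 72.24 + 1.76 = 74.00 dB.

74.0 dB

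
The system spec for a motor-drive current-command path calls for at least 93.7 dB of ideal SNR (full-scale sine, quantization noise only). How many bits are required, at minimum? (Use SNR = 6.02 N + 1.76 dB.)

Required N = ⌈(93.7 − 1.76)/6.02⌉ = ⌈15.272⌉ = 16.

16 bits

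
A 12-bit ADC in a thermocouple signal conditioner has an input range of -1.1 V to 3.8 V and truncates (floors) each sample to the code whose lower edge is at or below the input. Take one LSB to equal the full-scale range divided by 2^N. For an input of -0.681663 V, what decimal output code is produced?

The full-scale span is 3.8 − (-1.1) = 4.9 V. LSB = 4.9 V / 2^12 ≈ 1.196 mV.
(V_in − V_min) × 2^12/range = (-0.681663 − (-1.1)) × 4096/4.9 = 349.696.
Floor → code = 349.

349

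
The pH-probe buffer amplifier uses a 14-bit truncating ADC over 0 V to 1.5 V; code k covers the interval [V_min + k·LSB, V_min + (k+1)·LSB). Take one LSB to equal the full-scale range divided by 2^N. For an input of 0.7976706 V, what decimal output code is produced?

8712

V_FS = 1.5 V. LSB = 1.5 V / 2^14 ≈ 91.55 µV.
V_in − V_min = 0.7976706 − (0) = 0.7976706 V.
Divide by LSB: 0.7976706 × 16384/1.5 = 8712.6901.
Truncating gives code 8712.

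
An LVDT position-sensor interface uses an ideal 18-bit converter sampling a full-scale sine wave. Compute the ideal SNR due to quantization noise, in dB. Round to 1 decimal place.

110.1 dB

SNR = 6.02·18 + 1.76 = 110.12 dB.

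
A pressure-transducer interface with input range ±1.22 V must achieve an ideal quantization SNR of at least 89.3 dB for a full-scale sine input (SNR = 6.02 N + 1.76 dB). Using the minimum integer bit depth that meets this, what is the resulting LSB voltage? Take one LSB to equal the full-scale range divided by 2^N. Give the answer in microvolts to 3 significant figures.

Span: 1.22 V − (-1.22 V) = 2.44 V.
Solving 6.02 N ≥ 89.3 − 1.76: N ≥ 14.542. Round up → N = 15.
LSB = 2.44 V / 2^15 = 74.5 µV.

74.5 µV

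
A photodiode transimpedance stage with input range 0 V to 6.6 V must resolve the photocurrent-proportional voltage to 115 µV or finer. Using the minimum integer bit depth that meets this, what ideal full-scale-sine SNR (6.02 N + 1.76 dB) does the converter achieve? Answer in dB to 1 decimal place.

98.1 dB

Full-scale range = 6.6 V.
Required number of levels: 6.6/115 µV = 57391; smallest N with 2^N ≥ that is 16.
SNR = 6.02 × 16 + 1.76 = 98.08 dB.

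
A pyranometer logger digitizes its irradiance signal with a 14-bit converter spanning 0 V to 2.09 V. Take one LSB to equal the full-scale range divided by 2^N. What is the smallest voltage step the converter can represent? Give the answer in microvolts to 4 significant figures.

127.6 µV

Range is 2.09 V.
There are 2^14 = 16384 steps.
LSB = 2.09 V / 2^14 = 127.6 µV.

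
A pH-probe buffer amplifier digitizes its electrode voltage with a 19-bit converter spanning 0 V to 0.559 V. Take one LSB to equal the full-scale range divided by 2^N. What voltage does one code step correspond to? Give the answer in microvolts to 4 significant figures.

1.066 µV

Full-scale range = 0.559 V.
Number of codes = 2^19 = 524288.
LSB = 0.559 V ÷ 2^19 = 0.559/524288 V = 1.066 µV.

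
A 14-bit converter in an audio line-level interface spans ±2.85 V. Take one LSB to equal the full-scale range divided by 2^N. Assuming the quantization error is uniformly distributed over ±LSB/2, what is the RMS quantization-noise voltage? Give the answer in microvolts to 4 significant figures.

100.4 µV

Span: 2.85 V − (-2.85 V) = 5.7 V.
LSB = 5.7 V / 2^14 = 347.900 µV.
V_rms = LSB/√12 = 347.900 µV / √12 = 100.4 µV.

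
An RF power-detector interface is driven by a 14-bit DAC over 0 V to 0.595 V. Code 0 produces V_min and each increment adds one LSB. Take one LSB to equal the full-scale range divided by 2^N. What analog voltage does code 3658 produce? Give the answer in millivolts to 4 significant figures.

132.8 mV

Range is 0.595 V. LSB = 0.595 V / 2^14.
Output = V_min + (3658/16384) × range = 0 + 0.223267 × 0.595 V
      = 0 + 0.132844 = 0.132844 V.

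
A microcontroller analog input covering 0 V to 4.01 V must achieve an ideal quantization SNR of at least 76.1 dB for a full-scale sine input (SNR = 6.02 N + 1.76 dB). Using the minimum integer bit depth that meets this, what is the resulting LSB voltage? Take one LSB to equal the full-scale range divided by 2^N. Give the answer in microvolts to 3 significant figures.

490 µV

Range is 4.01 V.
Required N = ⌈(76.1 − 1.76)/6.02⌉ = ⌈12.349⌉ = 13.
LSB = 4.01 V / 2^13 = 490 µV.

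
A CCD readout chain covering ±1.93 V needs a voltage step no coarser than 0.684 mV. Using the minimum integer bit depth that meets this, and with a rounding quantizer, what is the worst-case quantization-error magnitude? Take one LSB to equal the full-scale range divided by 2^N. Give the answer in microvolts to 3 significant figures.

Range = 1.93 − (-1.93) = 3.86 V.
Required number of levels: 3.86/0.684 mV = 5643.3; smallest N with 2^N ≥ that is 13.
LSB = 3.86 V ÷ 2^13 = 3.86/8192 V = 471.19 µV.
|e|_max = LSB/2 = 236 µV.

236 µV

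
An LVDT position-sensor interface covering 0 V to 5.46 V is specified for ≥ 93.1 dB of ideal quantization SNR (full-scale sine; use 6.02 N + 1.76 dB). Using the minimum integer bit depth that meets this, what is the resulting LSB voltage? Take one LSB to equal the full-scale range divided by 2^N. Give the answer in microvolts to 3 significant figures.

83.3 µV

Span = 5.46 V.
Solving 6.02 N ≥ 93.1 − 1.76: N ≥ 15.173. Round up → N = 16.
Step size = 5.46/65536 V = 83.3 µV.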